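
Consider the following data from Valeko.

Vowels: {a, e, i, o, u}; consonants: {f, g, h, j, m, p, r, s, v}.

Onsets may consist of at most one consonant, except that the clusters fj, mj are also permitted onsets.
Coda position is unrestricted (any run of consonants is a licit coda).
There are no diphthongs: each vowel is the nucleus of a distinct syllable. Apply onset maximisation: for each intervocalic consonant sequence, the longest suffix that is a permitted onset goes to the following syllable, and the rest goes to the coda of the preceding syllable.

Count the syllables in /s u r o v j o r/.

Nuclei (vowels): u, o, o → 3 syllables.

3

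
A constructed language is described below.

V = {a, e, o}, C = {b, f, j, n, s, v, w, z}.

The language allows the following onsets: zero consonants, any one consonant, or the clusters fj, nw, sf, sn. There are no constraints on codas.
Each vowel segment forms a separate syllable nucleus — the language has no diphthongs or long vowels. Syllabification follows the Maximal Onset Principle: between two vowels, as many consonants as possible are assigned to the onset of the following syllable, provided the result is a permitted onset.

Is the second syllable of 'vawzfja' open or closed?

Nuclei (vowels): a, a → 2 syllables.
σ1/σ2 boundary: /wzfj/; trying suffixes from longest down, /fj/ is the first permitted one, so coda /wz/ | onset /fj/.
Syllabification: vawz.fja.
Syllable 2 is /fja/; it ends in its nucleus with no coda, so it is open.

open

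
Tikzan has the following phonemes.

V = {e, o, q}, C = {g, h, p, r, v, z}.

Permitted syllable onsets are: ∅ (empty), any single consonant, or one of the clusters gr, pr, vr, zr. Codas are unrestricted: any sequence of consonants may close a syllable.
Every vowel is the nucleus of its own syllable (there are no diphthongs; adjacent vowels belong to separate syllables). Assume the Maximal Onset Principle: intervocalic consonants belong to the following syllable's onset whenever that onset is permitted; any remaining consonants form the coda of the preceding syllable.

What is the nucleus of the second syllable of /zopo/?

o

Vowels present: o, o; each is a nucleus, giving 2 syllables.
The second nucleus (vowel 2 from the left) is /o/.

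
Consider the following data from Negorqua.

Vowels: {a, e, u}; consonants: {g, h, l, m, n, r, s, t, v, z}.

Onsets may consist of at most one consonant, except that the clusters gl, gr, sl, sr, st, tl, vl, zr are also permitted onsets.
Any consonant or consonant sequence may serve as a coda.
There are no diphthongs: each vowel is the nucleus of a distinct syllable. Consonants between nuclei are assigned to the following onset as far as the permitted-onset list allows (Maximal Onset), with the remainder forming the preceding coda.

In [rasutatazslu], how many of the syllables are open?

Nuclei (vowels): a, u, a, a, u → 5 syllables.
σ1/σ2 boundary: /s/ → onset of the next syllable (single consonants are always licit onsets).
σ2/σ3 boundary: /t/ is a single consonant, so it becomes the next onset.
σ3/σ4 boundary: /t/ → onset of the next syllable (single consonants are always licit onsets).
σ4/σ5 boundary: /zsl/; trying suffixes from longest down, /sl/ is the first permitted one, so coda /z/ | onset /sl/.
Putting it together: ra.su.ta.taz.slu.
Classifying each syllable: /ra/ (open), /su/ (open), /ta/ (open), /taz/ (closed), /slu/ (open).
Open syllables: 4.

4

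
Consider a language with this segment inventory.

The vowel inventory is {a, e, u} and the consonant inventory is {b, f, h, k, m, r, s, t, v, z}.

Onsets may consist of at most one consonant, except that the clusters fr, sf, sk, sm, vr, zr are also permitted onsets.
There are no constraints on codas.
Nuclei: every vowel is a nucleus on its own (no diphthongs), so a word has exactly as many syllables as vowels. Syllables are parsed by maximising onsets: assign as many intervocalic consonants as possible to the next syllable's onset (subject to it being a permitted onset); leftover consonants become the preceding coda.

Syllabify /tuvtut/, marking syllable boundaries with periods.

tuv.tut

Vowels present: u, u; each is a nucleus, giving 2 syllables.
σ1/σ2 boundary: /vt/ splits as /v/ + /t/ (/t/ is the longest suffix that is a licit onset).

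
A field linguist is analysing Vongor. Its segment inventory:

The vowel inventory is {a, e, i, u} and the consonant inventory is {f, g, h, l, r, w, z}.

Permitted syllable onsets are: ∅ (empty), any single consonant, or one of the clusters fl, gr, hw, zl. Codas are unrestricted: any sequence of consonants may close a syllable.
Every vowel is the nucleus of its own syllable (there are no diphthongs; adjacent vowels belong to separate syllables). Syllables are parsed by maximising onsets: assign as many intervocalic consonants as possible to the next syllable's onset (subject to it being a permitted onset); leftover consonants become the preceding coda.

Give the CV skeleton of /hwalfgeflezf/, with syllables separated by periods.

CCVCC.CV.CCVCC

Nuclei (vowels): a, e, e → 3 syllables.
σ1/σ2 boundary: /lfg/ — longest licit onset from the right is /g/, leaving /lf/ as coda.
σ2/σ3 boundary: /fl/ is a licit onset in full, so it all attaches to the next syllable.
Syllabification: hwalf.ge.flezf.
Mapping each syllable to C/V: /hwalf/ → CCVCC, /ge/ → CV, /flezf/ → CCVCC.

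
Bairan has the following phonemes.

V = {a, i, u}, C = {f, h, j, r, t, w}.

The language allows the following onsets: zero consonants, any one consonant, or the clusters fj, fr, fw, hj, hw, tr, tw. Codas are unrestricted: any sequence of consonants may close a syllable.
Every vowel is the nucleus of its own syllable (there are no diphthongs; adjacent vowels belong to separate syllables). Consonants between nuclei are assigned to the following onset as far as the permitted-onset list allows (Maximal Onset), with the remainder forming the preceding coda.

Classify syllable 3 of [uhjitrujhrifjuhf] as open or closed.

Nuclei (vowels): u, i, u, i, u → 5 syllables.
/u…i/ gap (V1→V2): /hj/ — entire cluster is a permitted onset → onset /hj/, coda ∅.
/i…u/ gap (V2→V3): /tr/ — entire cluster is a permitted onset → onset /tr/, coda ∅.
/u…i/ gap (V3→V4): cluster /jhr/ — the longest permitted-onset suffix is /r/; onset = /r/, preceding coda = /jh/.
/i…u/ gap (V4→V5): cluster /fj/ — /fj/ is itself a permitted onset, so the whole cluster goes right; preceding coda = ∅.
Syllabification: u.hji.trujh.ri.fjuhf.
Syllable 3 is /trujh/ with coda /jh/, so it is closed.

closed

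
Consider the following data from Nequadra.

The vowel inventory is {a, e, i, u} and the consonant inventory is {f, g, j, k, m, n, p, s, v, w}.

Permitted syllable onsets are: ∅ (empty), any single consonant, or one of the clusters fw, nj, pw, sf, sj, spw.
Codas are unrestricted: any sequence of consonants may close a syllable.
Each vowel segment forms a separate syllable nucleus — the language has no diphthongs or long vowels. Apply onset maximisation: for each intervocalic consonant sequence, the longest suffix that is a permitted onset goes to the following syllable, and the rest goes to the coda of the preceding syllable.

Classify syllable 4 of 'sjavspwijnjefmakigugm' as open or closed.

open

The vowels are a, i, e, a, i, u — 6 nuclei, so 6 syllables.
σ1/σ2 boundary: /vspw/; trying suffixes from longest down, /spw/ is the first permitted one, so coda /v/ | onset /spw/.
σ2/σ3 boundary: /jnj/; trying suffixes from longest down, /nj/ is the first permitted one, so coda /j/ | onset /nj/.
σ3/σ4 boundary: cluster /fm/ — the longest permitted-onset suffix is /m/; onset = /m/, preceding coda = /f/.
σ4/σ5 boundary: just /k/ — single C goes to the following onset.
σ5/σ6 boundary: just /g/ — single C goes to the following onset.
So the parse is sjav.spwij.njef.ma.ki.gugm.
Syllable 4 is /ma/; it ends in its nucleus with no coda, so it is open.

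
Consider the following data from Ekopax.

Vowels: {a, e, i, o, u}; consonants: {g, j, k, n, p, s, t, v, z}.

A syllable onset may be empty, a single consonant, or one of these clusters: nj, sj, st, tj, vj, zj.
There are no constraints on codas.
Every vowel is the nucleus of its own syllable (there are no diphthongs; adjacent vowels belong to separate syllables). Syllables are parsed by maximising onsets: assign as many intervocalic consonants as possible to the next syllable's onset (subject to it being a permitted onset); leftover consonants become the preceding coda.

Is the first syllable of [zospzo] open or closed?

closed

Vowels present: o, o; each is a nucleus, giving 2 syllables.
V1 /o/ – V2 /o/: cluster /spz/ — the longest permitted-onset suffix is /z/; onset = /z/, preceding coda = /sp/.
Result: zosp.zo.
Syllable 1 is /zosp/ with coda /sp/, so it is closed.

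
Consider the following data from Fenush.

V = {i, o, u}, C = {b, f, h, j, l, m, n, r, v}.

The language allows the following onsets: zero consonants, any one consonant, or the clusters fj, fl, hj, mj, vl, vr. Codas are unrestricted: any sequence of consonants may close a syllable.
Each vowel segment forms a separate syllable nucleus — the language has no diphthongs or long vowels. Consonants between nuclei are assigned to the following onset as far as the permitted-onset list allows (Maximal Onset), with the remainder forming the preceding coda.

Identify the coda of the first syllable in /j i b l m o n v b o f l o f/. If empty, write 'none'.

Vowels present: i, o, o, o; each is a nucleus, giving 4 syllables.
/i…o/ gap (V1→V2): /blm/ splits as /bl/ + /m/ (/m/ is the longest suffix that is a licit onset).
/o…o/ gap (V2→V3): cluster /nvb/ — the longest permitted-onset suffix is /b/; onset = /b/, preceding coda = /nv/.
/o…o/ gap (V3→V4): /fl/ is a licit onset in full, so it all attaches to the next syllable.
Syllabification: jibl.monv.bo.flof.
Syllable 1 is /jibl/: onset /j/, nucleus /i/, coda /bl/.

bl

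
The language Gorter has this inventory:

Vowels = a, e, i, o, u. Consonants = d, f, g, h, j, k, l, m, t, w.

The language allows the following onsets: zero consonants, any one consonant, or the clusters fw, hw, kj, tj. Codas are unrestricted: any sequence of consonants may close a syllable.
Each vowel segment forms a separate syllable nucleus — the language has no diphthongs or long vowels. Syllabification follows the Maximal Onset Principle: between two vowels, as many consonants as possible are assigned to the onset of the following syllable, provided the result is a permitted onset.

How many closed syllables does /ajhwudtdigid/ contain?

Nuclei (vowels): a, u, i, i → 4 syllables.
/a…u/ gap (V1→V2): /jhw/ splits as /j/ + /hw/ (/hw/ is the longest suffix that is a licit onset).
/u…i/ gap (V2→V3): /dtd/; trying suffixes from longest down, /d/ is the first permitted one, so coda /dt/ | onset /d/.
/i…i/ gap (V3→V4): just /g/ — single C goes to the following onset.
Result: aj.hwudt.di.gid.
Classifying each syllable: /aj/ (closed), /hwudt/ (closed), /di/ (open), /gid/ (closed).
Closed syllables: 3.

3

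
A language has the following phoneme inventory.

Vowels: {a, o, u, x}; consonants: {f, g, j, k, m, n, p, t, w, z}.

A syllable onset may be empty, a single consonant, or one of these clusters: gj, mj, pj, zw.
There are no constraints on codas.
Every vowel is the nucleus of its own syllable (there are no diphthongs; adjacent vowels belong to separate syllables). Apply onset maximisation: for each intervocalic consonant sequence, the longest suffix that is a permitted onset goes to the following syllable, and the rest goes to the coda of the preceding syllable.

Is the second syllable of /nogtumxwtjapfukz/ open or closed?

open

The vowels are o, u, x, a, u — 5 nuclei, so 5 syllables.
σ1/σ2 boundary: /gt/ splits as /g/ + /t/ (/t/ is the longest suffix that is a licit onset).
σ2/σ3 boundary: /m/ → onset of the next syllable (single consonants are always licit onsets).
σ3/σ4 boundary: /wtj/ splits as /wt/ + /j/ (/j/ is the longest suffix that is a licit onset).
σ4/σ5 boundary: /pf/ splits as /p/ + /f/ (/f/ is the longest suffix that is a licit onset).
So the parse is nog.tu.mxwt.jap.fukz.
Syllable 2 is /tu/; it ends in its nucleus with no coda, so it is open.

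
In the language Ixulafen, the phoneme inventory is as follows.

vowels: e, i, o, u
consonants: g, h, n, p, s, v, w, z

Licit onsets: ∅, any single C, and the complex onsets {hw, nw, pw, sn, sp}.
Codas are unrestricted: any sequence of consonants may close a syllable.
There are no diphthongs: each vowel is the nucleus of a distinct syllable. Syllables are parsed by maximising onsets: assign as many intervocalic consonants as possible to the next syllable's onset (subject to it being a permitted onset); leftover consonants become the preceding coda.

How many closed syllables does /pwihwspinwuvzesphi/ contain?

Vowels present: i, i, u, e, i; each is a nucleus, giving 5 syllables.
V1 /i/ – V2 /i/: /hwsp/ splits as /hw/ + /sp/ (/sp/ is the longest suffix that is a licit onset).
V2 /i/ – V3 /u/: /nw/ is a licit onset in full, so it all attaches to the next syllable.
V3 /u/ – V4 /e/: cluster /vz/ — the longest permitted-onset suffix is /z/; onset = /z/, preceding coda = /v/.
V4 /e/ – V5 /i/: /sph/ — longest licit onset from the right is /h/, leaving /sp/ as coda.
Syllabification: pwihw.spi.nwuv.zesp.hi.
Classifying each syllable: /pwihw/ (closed), /spi/ (open), /nwuv/ (closed), /zesp/ (closed), /hi/ (open).
Closed syllables: 3.

3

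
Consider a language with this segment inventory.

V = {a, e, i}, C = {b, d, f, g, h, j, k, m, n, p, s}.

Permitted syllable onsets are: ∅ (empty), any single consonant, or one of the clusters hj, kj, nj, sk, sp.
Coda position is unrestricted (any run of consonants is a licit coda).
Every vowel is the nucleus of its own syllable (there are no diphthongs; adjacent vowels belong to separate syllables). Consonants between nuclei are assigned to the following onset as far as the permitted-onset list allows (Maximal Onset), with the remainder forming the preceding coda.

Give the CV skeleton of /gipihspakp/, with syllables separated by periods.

The vowels are i, i, a — 3 nuclei, so 3 syllables.
σ1/σ2 boundary: /p/ → onset of the next syllable (single consonants are always licit onsets).
σ2/σ3 boundary: cluster /hsp/ — the longest permitted-onset suffix is /sp/; onset = /sp/, preceding coda = /h/.
Syllabification: gi.pih.spakp.
Mapping each syllable to C/V: /gi/ → CV, /pih/ → CVC, /spakp/ → CCVCC.

CV.CVC.CCVCC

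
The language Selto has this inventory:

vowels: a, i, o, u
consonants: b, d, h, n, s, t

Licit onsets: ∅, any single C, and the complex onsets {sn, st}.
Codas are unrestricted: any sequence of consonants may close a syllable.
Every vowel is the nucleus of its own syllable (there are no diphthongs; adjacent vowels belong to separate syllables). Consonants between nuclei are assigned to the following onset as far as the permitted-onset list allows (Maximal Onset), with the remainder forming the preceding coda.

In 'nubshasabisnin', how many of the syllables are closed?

2

Vowels present: u, a, a, i, i; each is a nucleus, giving 5 syllables.
σ1/σ2 boundary: /bsh/ splits as /bs/ + /h/ (/h/ is the longest suffix that is a licit onset).
σ2/σ3 boundary: /s/ → onset of the next syllable (single consonants are always licit onsets).
σ3/σ4 boundary: just /b/ — single C goes to the following onset.
σ4/σ5 boundary: /sn/ — entire cluster is a permitted onset → onset /sn/, coda ∅.
Putting it together: nubs.ha.sa.bi.snin.
Classifying each syllable: /nubs/ (closed), /ha/ (open), /sa/ (open), /bi/ (open), /snin/ (closed).
Closed syllables: 2.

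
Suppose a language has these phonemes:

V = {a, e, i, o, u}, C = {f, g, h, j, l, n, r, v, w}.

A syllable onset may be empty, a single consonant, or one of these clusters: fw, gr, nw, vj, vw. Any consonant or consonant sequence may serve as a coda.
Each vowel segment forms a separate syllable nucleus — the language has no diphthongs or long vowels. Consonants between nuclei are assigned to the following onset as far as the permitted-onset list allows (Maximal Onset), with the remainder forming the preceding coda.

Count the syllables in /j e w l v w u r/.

Nuclei (vowels): e, u → 2 syllables.

2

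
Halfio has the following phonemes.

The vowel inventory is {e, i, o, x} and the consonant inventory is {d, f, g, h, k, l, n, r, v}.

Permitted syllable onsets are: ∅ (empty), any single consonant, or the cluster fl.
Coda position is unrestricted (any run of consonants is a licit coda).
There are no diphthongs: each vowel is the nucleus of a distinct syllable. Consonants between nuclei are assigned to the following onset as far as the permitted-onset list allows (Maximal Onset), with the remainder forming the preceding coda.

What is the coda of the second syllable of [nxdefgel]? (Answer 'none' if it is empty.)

The vowels are x, e, e — 3 nuclei, so 3 syllables.
/x…e/ gap (V1→V2): just /d/ — single C goes to the following onset.
/e…e/ gap (V2→V3): /fg/; trying suffixes from longest down, /g/ is the first permitted one, so coda /f/ | onset /g/.
Syllabification: nx.def.gel.
Syllable 2 is /def/: onset /d/, nucleus /e/, coda /f/.

f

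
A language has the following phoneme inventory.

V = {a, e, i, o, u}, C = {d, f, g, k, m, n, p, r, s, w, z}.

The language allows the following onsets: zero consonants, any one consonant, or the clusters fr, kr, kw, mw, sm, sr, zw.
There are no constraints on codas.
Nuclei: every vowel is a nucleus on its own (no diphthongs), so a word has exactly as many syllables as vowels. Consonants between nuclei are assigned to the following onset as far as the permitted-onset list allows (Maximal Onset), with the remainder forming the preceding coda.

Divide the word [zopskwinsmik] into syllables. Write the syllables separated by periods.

Nuclei (vowels): o, i, i → 3 syllables.
/o…i/ gap (V1→V2): /pskw/ — longest licit onset from the right is /kw/, leaving /ps/ as coda.
/i…i/ gap (V2→V3): /nsm/; trying suffixes from longest down, /sm/ is the first permitted one, so coda /n/ | onset /sm/.

zops.kwin.smik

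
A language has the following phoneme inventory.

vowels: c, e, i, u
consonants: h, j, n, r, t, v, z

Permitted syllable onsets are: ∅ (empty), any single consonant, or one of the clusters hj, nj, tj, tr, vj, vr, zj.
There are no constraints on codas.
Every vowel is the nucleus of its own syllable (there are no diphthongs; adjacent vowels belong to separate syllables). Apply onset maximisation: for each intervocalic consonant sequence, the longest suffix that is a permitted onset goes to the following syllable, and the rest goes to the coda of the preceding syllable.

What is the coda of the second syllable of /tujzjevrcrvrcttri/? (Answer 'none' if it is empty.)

none

The vowels are u, e, c, c, i — 5 nuclei, so 5 syllables.
/u…e/ gap (V1→V2): /jzj/; trying suffixes from longest down, /zj/ is the first permitted one, so coda /j/ | onset /zj/.
/e…c/ gap (V2→V3): /vr/ — entire cluster is a permitted onset → onset /vr/, coda ∅.
/c…c/ gap (V3→V4): /rvr/; trying suffixes from longest down, /vr/ is the first permitted one, so coda /r/ | onset /vr/.
/c…i/ gap (V4→V5): cluster /ttr/ — the longest permitted-onset suffix is /tr/; onset = /tr/, preceding coda = /t/.
Putting it together: tuj.zje.vrcr.vrct.tri.
Syllable 2 is /zje/: onset /zj/, nucleus /e/, coda ∅.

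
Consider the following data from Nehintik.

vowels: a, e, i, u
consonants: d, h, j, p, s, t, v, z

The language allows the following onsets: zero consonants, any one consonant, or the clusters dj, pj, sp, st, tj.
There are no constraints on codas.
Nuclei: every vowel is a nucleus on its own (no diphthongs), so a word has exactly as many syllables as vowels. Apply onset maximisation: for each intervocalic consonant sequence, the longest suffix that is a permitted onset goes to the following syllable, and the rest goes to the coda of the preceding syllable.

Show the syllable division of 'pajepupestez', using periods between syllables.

The vowels are a, e, u, e, e — 5 nuclei, so 5 syllables.
V1 /a/ – V2 /e/: /j/ is a single consonant, so it becomes the next onset.
V2 /e/ – V3 /u/: /p/ is a single consonant, so it becomes the next onset.
V3 /u/ – V4 /e/: /p/ is a single consonant, so it becomes the next onset.
V4 /e/ – V5 /e/: /st/ is a licit onset in full, so it all attaches to the next syllable.

pa.je.pu.pe.stez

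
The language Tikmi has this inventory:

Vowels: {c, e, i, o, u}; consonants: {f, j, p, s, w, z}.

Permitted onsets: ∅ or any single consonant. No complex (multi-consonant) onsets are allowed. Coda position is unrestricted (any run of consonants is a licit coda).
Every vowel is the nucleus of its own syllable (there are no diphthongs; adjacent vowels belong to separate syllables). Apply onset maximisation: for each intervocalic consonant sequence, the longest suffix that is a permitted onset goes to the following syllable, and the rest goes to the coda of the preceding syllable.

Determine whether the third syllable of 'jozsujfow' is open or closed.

The vowels are o, u, o — 3 nuclei, so 3 syllables.
σ1/σ2 boundary: /zs/; trying suffixes from longest down, /s/ is the first permitted one, so coda /z/ | onset /s/.
σ2/σ3 boundary: cluster /jf/ — the longest permitted-onset suffix is /f/; onset = /f/, preceding coda = /j/.
So the parse is joz.suj.fow.
Syllable 3 is /fow/ with coda /w/, so it is closed.

closed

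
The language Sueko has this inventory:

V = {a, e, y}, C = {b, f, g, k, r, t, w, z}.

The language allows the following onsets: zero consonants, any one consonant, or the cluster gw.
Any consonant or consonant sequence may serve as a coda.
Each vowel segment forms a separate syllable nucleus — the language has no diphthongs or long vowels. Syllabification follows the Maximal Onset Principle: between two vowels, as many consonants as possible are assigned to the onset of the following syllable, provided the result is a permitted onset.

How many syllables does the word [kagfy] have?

2

Vowels present: a, y; each is a nucleus, giving 2 syllables.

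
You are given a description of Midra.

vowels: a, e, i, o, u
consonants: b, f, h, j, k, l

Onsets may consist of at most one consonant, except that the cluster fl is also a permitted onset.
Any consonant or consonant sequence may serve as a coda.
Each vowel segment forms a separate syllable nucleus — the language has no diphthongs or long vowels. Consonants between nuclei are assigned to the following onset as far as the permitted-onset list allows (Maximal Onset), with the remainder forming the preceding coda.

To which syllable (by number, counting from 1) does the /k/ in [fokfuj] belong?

1

The vowels are o, u — 2 nuclei, so 2 syllables.
Between /o/ (V1) and /u/ (V2): /kf/; trying suffixes from longest down, /f/ is the first permitted one, so coda /k/ | onset /f/.
Syllabification: fok.fuj.
The /k/ is in the coda of syllable 1 (/fok/).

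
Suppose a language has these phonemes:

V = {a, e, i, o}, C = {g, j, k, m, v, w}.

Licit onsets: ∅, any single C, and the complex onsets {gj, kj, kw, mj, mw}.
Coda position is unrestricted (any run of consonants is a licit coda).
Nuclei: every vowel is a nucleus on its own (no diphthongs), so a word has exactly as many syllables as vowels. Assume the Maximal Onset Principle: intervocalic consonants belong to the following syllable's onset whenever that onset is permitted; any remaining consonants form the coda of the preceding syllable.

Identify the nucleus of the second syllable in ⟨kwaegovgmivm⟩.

e

The vowels are a, e, o, i — 4 nuclei, so 4 syllables.
The second nucleus (vowel 2 from the left) is /e/.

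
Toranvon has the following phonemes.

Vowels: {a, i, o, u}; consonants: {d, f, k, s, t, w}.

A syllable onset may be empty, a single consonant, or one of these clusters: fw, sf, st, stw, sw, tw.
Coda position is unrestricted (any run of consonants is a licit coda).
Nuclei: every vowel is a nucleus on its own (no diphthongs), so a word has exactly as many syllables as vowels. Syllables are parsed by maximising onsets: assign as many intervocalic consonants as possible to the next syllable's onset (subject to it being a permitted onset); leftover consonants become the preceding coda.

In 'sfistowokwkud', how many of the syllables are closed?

2

The vowels are i, o, o, u — 4 nuclei, so 4 syllables.
/i…o/ gap (V1→V2): /st/ is a licit onset in full, so it all attaches to the next syllable.
/o…o/ gap (V2→V3): /w/ is a single consonant, so it becomes the next onset.
/o…u/ gap (V3→V4): /kwk/ splits as /kw/ + /k/ (/k/ is the longest suffix that is a licit onset).
So the parse is sfi.sto.wokw.kud.
Classifying each syllable: /sfi/ (open), /sto/ (open), /wokw/ (closed), /kud/ (closed).
Closed syllables: 2.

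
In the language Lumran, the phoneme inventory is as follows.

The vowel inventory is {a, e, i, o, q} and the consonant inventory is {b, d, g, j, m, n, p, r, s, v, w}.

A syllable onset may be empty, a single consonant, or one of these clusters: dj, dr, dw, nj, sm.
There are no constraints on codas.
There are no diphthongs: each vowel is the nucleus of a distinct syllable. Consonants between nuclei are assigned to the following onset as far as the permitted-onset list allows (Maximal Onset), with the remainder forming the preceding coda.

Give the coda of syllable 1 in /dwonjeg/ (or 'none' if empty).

none

The vowels are o, e — 2 nuclei, so 2 syllables.
/o…e/ gap (V1→V2): /nj/ is a licit onset in full, so it all attaches to the next syllable.
So the parse is dwo.njeg.
Syllable 1 is /dwo/: onset /dw/, nucleus /o/, coda ∅.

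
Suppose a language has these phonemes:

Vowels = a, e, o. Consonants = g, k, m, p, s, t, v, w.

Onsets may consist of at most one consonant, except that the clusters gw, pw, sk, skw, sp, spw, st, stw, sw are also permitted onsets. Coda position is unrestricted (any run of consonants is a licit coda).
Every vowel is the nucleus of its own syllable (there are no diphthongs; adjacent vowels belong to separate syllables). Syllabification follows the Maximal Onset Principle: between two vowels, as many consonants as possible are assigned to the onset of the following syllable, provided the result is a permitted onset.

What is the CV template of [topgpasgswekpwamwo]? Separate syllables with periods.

Vowels present: o, a, e, a, o; each is a nucleus, giving 5 syllables.
V1 /o/ – V2 /a/: /pgp/ — longest licit onset from the right is /p/, leaving /pg/ as coda.
V2 /a/ – V3 /e/: /sgsw/ splits as /sg/ + /sw/ (/sw/ is the longest suffix that is a licit onset).
V3 /e/ – V4 /a/: /kpw/ — longest licit onset from the right is /pw/, leaving /k/ as coda.
V4 /a/ – V5 /o/: /mw/; trying suffixes from longest down, /w/ is the first permitted one, so coda /m/ | onset /w/.
Result: topg.pasg.swek.pwam.wo.
Mapping each syllable to C/V: /topg/ → CVCC, /pasg/ → CVCC, /swek/ → CCVC, /pwam/ → CCVC, /wo/ → CV.

CVCC.CVCC.CCVC.CCVC.CV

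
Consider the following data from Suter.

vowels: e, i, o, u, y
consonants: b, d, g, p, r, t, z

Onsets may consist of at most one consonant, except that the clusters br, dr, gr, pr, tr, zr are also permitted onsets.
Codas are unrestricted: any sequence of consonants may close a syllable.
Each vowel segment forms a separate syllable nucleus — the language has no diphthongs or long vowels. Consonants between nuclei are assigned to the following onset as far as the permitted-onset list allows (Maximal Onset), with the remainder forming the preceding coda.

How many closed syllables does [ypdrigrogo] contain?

Vowels present: y, i, o, o; each is a nucleus, giving 4 syllables.
Between /y/ (V1) and /i/ (V2): /pdr/ splits as /p/ + /dr/ (/dr/ is the longest suffix that is a licit onset).
Between /i/ (V2) and /o/ (V3): cluster /gr/ — /gr/ is itself a permitted onset, so the whole cluster goes right; preceding coda = ∅.
Between /o/ (V3) and /o/ (V4): /g/ is a single consonant, so it becomes the next onset.
Putting it together: yp.dri.gro.go.
Classifying each syllable: /yp/ (closed), /dri/ (open), /gro/ (open), /go/ (open).
Closed syllables: 1.

1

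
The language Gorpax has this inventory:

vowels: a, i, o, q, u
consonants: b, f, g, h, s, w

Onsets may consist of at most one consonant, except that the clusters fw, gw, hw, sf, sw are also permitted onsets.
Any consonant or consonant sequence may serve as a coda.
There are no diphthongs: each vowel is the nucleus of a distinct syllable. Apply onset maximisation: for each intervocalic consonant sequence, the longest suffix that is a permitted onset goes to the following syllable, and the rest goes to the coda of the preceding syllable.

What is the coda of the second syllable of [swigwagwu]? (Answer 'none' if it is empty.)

The vowels are i, a, u — 3 nuclei, so 3 syllables.
V1 /i/ – V2 /a/: cluster /gw/ — /gw/ is itself a permitted onset, so the whole cluster goes right; preceding coda = ∅.
V2 /a/ – V3 /u/: /gw/ — entire cluster is a permitted onset → onset /gw/, coda ∅.
Putting it together: swi.gwa.gwu.
Syllable 2 is /gwa/: onset /gw/, nucleus /a/, coda ∅.

none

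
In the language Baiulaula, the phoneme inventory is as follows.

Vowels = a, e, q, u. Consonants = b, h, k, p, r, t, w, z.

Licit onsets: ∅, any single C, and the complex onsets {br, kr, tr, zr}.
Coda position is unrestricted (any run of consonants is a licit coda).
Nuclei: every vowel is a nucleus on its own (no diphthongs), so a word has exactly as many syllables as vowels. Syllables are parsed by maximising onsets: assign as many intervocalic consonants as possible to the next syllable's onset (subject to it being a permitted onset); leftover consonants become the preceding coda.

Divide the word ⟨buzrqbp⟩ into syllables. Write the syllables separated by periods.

bu.zrqbp

Vowels present: u, q; each is a nucleus, giving 2 syllables.
/u…q/ gap (V1→V2): /zr/ is a licit onset in full, so it all attaches to the next syllable.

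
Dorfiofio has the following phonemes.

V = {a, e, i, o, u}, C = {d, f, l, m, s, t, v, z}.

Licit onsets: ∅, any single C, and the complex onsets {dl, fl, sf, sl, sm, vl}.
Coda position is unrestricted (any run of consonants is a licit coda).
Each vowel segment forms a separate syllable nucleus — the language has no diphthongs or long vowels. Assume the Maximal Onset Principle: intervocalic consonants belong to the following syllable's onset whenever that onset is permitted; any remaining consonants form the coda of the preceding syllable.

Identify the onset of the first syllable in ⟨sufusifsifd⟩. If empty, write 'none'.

The vowels are u, u, i, i — 4 nuclei, so 4 syllables.
σ1/σ2 boundary: just /f/ — single C goes to the following onset.
σ2/σ3 boundary: just /s/ — single C goes to the following onset.
σ3/σ4 boundary: cluster /fs/ — the longest permitted-onset suffix is /s/; onset = /s/, preceding coda = /f/.
Result: su.fu.sif.sifd.
Syllable 1 is /su/: onset /s/, nucleus /u/, coda ∅.

s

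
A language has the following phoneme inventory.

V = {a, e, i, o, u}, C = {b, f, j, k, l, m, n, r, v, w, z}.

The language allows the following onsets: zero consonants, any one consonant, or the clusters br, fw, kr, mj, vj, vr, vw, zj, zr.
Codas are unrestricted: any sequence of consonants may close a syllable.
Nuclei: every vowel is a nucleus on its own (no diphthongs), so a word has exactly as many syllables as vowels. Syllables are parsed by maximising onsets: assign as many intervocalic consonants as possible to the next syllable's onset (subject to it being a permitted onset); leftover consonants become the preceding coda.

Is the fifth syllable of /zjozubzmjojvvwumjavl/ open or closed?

closed

The vowels are o, u, o, u, a — 5 nuclei, so 5 syllables.
σ1/σ2 boundary: /z/ is a single consonant, so it becomes the next onset.
σ2/σ3 boundary: /bzmj/; trying suffixes from longest down, /mj/ is the first permitted one, so coda /bz/ | onset /mj/.
σ3/σ4 boundary: /jvvw/; trying suffixes from longest down, /vw/ is the first permitted one, so coda /jv/ | onset /vw/.
σ4/σ5 boundary: /mj/ is a licit onset in full, so it all attaches to the next syllable.
Putting it together: zjo.zubz.mjojv.vwu.mjavl.
Syllable 5 is /mjavl/ with coda /vl/, so it is closed.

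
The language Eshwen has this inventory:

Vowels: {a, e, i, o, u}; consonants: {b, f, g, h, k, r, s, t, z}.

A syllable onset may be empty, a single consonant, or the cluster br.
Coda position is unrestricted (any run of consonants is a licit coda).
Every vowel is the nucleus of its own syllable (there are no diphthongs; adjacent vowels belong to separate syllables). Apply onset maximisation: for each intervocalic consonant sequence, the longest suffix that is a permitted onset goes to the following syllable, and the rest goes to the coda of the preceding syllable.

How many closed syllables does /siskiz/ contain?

Nuclei (vowels): i, i → 2 syllables.
V1 /i/ – V2 /i/: cluster /sk/ — the longest permitted-onset suffix is /k/; onset = /k/, preceding coda = /s/.
Syllabification: sis.kiz.
Classifying each syllable: /sis/ (closed), /kiz/ (closed).
Closed syllables: 2.

2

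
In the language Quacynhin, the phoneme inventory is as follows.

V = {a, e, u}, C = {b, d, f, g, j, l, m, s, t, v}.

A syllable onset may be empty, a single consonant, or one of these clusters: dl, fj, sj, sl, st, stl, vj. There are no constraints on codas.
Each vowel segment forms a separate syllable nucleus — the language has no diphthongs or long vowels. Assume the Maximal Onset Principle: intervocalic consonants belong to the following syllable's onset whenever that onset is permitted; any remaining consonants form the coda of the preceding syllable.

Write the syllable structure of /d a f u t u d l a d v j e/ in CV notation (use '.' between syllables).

CV.CV.CV.CCVC.CCV

The vowels are a, u, u, a, e — 5 nuclei, so 5 syllables.
σ1/σ2 boundary: just /f/ — single C goes to the following onset.
σ2/σ3 boundary: /t/ is a single consonant, so it becomes the next onset.
σ3/σ4 boundary: cluster /dl/ — /dl/ is itself a permitted onset, so the whole cluster goes right; preceding coda = ∅.
σ4/σ5 boundary: /dvj/; trying suffixes from longest down, /vj/ is the first permitted one, so coda /d/ | onset /vj/.
Putting it together: da.fu.tu.dlad.vje.
Mapping each syllable to C/V: /da/ → CV, /fu/ → CV, /tu/ → CV, /dlad/ → CCVC, /vje/ → CCV.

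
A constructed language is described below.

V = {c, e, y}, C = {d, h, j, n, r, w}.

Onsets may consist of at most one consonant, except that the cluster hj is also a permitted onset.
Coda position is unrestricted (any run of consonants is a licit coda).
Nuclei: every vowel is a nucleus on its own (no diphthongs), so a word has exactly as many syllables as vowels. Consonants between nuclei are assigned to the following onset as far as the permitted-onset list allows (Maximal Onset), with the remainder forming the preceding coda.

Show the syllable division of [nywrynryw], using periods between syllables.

Vowels present: y, y, y; each is a nucleus, giving 3 syllables.
σ1/σ2 boundary: /wr/ splits as /w/ + /r/ (/r/ is the longest suffix that is a licit onset).
σ2/σ3 boundary: /nr/ splits as /n/ + /r/ (/r/ is the longest suffix that is a licit onset).

nyw.ryn.ryw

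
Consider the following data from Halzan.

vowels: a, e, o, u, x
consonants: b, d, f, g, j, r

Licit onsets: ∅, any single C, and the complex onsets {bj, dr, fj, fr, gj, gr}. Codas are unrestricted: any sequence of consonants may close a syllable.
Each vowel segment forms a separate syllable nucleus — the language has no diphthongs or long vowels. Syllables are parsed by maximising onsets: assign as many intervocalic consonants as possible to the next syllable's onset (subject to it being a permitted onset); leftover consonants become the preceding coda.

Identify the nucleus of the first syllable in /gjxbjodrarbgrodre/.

Nuclei (vowels): x, o, a, o, e → 5 syllables.
The first nucleus (vowel 1 from the left) is /x/.

x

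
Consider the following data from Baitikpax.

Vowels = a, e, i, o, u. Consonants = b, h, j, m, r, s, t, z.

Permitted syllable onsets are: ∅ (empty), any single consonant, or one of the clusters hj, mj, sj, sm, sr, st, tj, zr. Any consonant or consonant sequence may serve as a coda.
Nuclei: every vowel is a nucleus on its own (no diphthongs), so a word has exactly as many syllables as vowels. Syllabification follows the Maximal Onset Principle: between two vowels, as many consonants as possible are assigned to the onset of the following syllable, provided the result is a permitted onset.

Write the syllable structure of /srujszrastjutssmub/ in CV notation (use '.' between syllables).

Vowels present: u, a, u, u; each is a nucleus, giving 4 syllables.
σ1/σ2 boundary: cluster /jszr/ — the longest permitted-onset suffix is /zr/; onset = /zr/, preceding coda = /js/.
σ2/σ3 boundary: /stj/ — longest licit onset from the right is /tj/, leaving /s/ as coda.
σ3/σ4 boundary: cluster /tssm/ — the longest permitted-onset suffix is /sm/; onset = /sm/, preceding coda = /ts/.
Putting it together: srujs.zras.tjuts.smub.
Mapping each syllable to C/V: /srujs/ → CCVCC, /zras/ → CCVC, /tjuts/ → CCVCC, /smub/ → CCVC.

CCVCC.CCVC.CCVCC.CCVC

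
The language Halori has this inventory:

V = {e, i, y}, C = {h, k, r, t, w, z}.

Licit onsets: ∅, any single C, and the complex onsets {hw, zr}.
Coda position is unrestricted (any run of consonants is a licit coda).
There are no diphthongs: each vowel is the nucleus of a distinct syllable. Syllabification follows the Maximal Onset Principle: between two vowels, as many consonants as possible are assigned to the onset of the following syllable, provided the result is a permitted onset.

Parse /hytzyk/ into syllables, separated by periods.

Vowels present: y, y; each is a nucleus, giving 2 syllables.
V1 /y/ – V2 /y/: /tz/ splits as /t/ + /z/ (/z/ is the longest suffix that is a licit onset).

hyt.zyk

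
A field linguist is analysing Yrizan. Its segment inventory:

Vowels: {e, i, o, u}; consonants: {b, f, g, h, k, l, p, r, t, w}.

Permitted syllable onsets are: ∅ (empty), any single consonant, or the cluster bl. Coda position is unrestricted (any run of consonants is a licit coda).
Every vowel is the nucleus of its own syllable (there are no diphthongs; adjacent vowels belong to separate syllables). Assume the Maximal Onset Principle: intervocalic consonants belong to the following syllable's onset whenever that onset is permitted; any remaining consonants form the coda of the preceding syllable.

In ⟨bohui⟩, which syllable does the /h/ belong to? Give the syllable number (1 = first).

Nuclei (vowels): o, u, i → 3 syllables.
V1 /o/ – V2 /u/: /h/ → onset of the next syllable (single consonants are always licit onsets).
V2 /u/ – V3 /i/: no consonants, so the boundary falls immediately after /u/.
Syllabification: bo.hu.i.
The /h/ is in the onset of syllable 2 (/hu/).

2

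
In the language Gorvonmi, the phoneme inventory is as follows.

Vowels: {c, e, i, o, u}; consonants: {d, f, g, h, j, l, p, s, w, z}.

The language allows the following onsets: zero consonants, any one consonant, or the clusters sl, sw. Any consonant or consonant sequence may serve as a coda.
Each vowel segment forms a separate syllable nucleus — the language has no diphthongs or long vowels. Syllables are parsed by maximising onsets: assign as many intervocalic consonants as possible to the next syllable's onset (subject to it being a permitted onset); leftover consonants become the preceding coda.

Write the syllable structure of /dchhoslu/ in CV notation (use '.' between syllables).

The vowels are c, o, u — 3 nuclei, so 3 syllables.
/c…o/ gap (V1→V2): cluster /hh/ — the longest permitted-onset suffix is /h/; onset = /h/, preceding coda = /h/.
/o…u/ gap (V2→V3): cluster /sl/ — /sl/ is itself a permitted onset, so the whole cluster goes right; preceding coda = ∅.
Putting it together: dch.ho.slu.
Mapping each syllable to C/V: /dch/ → CVC, /ho/ → CV, /slu/ → CCV.

CVC.CV.CCV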